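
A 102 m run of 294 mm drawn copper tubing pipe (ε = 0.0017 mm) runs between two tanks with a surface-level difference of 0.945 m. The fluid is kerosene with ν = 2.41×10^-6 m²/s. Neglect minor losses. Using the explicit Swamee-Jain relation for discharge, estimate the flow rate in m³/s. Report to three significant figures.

Q ≈ 0.127 m³/s

Swamee-Jain (Type II): Q = -0.965·√(gD⁵h_f/L)·ln[ε/(3.7D) + √(3.17ν²L/(gD³h_f))]
√(gD⁵h_f/L) = √(9.81·0.294⁵·0.945/102) = 0.01413
ε/(3.7D) = 1.56×10^-6; √(3.17ν²L/(gD³h_f)) = 8.93×10^-5
Q = -0.965·0.01413·ln(9.085×10^-5) = 0.1269 m³/s
Check: V = 1.87 m/s, Re = 2.28×10^5, f = 0.01520, h_f = 0.939 m ≈ 0.945 m ✓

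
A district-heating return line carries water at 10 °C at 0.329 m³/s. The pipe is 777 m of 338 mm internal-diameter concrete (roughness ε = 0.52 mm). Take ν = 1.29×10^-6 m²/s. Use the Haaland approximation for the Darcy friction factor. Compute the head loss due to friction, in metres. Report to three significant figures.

V = 4Q/(πD²) = 4·0.329/(π·0.338²) = 3.667 m/s
Re = VD/ν = 3.667·0.338/1.29×10^-6 = 9.61×10^5 → turbulent
ε/D = 0.52/338 = 0.00154
Haaland: f = 0.02212
h_f = f(L/D)V²/(2g) = 0.02212·(777/0.338)·3.667²/(2·9.81) = 34.84 m

h_f ≈ 34.8 m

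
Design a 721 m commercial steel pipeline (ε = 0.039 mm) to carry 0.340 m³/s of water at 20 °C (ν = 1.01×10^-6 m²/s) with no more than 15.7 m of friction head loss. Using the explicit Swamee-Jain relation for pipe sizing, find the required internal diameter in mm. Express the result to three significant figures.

D ≈ 361 mm

Swamee-Jain (Type III): D = 0.66·[ε^1.25·(LQ²/(gh_f))^4.75 + ν·Q^9.4·(L/(gh_f))^5.2]^0.04
LQ²/(gh_f) = 0.5412; L/(gh_f) = 4.681
Term 1 = ε^1.25·(…)^4.75 = 1.67×10^-7; Term 2 = ν·Q^9.4·(…)^5.2 = 1.22×10^-7
D = 0.66·(1.67×10^-7 + 1.22×10^-7)^0.04 = 0.3614 m = 361 mm
Check: V = 3.31 m/s, Re = 1.19×10^6, f = 0.01345, h_f = 15.0 m ≈ 15.7 m ✓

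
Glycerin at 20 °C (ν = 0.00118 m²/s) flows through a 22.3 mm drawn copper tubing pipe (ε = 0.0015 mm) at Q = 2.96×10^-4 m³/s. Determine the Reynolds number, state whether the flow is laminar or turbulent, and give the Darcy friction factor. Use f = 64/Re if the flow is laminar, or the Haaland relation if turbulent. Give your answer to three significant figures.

Re ≈ 14.3; laminar; f = 64/Re ≈ 4.47

V = 4Q/(πD²) = 0.7579 m/s
Re = VD/ν = 0.7579·0.0223/0.00118 = 14.3
Re < 2300 → laminar → f = 64/Re = 4.469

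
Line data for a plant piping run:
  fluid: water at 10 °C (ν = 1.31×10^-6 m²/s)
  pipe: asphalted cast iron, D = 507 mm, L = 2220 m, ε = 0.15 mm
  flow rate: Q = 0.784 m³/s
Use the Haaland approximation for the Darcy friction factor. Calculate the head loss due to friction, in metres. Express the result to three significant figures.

h_f ≈ 51.7 m

V = 4Q/(πD²) = 4·0.784/(π·0.507²) = 3.883 m/s
Re = VD/ν = 3.883·0.507/1.31×10^-6 = 1.50×10^6 → turbulent
ε/D = 0.15/507 = 2.96×10^-4
Haaland: f = 0.01536
h_f = f(L/D)V²/(2g) = 0.01536·(2220/0.507)·3.883²/(2·9.81) = 51.70 m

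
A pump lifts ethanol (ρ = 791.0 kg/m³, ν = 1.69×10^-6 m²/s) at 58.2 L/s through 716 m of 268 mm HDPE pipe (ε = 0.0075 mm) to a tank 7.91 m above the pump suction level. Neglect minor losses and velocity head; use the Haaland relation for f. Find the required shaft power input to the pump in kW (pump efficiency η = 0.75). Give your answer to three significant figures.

V = 4Q/(πD²) = 1.032 m/s; Re = 1.64×10^5; ε/D = 2.80×10^-5; f = 0.01628
h_f = f(L/D)V²/2g = 2.360 m
Total head H = z + h_f = 7.91 + 2.360 = 10.27 m
P_hyd = ρgQH = 791.0·9.81·0.0582·10.27 = 4.638 kW
P_shaft = P_hyd/η = 4.638/0.75 = 6.184 kW

P_shaft ≈ 6.18 kW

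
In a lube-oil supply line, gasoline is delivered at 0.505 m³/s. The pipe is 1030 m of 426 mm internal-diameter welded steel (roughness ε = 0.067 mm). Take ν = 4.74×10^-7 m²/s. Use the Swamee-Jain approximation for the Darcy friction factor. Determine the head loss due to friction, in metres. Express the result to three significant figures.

h_f ≈ 21.0 m

V = 4Q/(πD²) = 4·0.505/(π·0.426²) = 3.543 m/s
Re = VD/ν = 3.543·0.426/4.74×10^-7 = 3.18×10^6 → turbulent
ε/D = 0.067/426 = 1.57×10^-4
Swamee-Jain: f = 0.01355
h_f = f(L/D)V²/(2g) = 0.01355·(1030/0.426)·3.543²/(2·9.81) = 20.95 m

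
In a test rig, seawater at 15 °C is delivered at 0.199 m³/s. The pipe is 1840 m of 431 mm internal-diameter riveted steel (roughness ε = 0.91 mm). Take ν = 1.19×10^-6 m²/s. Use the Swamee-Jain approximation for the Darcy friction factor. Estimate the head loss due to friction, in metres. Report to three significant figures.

V = 4Q/(πD²) = 4·0.199/(π·0.431²) = 1.364 m/s
Re = VD/ν = 1.364·0.431/1.19×10^-6 = 4.94×10^5 → turbulent
ε/D = 0.91/431 = 0.00211
Swamee-Jain: f = 0.02423
h_f = f(L/D)V²/(2g) = 0.02423·(1840/0.431)·1.364²/(2·9.81) = 9.809 m

h_f ≈ 9.81 m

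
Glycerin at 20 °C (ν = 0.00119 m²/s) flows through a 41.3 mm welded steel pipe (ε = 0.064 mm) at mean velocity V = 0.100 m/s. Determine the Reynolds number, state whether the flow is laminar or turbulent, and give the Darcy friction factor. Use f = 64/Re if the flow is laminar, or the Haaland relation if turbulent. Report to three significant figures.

Re ≈ 3.47; laminar; f = 64/Re ≈ 18.4

Re = VD/ν = 0.1000·0.0413/0.00119 = 3.47
Re < 2300 → laminar → f = 64/Re = 18.44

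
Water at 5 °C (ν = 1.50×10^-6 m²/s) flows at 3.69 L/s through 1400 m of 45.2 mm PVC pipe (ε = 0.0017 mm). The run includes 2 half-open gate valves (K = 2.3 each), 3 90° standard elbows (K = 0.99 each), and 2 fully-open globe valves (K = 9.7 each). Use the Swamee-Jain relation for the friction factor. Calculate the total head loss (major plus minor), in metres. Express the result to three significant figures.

V = 4Q/(πD²) = 2.300 m/s; V²/2g = 0.2695 m
Re = 6.93×10^4, ε/D = 3.76×10^-5 → f = 0.01950 (Swamee-Jain)
Major: h_f = f(L/D)·V²/2g = 0.01950·30973·0.2695 = 162.8 m
Minor: ΣK = 27.0; h_m = ΣK·V²/2g = 7.269 m
Total H_L = 162.8 + 7.269 = 170.1 m

H_L ≈ 170 m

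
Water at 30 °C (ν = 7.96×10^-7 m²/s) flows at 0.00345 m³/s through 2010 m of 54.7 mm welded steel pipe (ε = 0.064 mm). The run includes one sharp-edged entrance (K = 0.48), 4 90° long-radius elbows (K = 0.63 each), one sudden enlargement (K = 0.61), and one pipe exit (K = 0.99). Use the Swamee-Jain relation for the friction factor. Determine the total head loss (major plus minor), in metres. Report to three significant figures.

H_L ≈ 92.9 m

V = 4Q/(πD²) = 1.468 m/s; V²/2g = 0.1099 m
Re = 1.01×10^5, ε/D = 0.00117 → f = 0.02290 (Swamee-Jain)
Major: h_f = f(L/D)·V²/2g = 0.02290·36746·0.1099 = 92.43 m
Minor: ΣK = 4.60; h_m = ΣK·V²/2g = 0.5053 m
Total H_L = 92.43 + 0.5053 = 92.94 m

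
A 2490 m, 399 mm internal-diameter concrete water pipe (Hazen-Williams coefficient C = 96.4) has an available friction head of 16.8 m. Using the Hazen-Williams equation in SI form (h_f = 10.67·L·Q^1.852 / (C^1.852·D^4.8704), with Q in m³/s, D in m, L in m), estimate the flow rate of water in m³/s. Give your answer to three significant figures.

Rearranging: Q = [h_f·C^1.852·D^4.8704 / (10.67·L)]^(1/1.852)
Q = [16.8·96.4^1.852·0.399^4.8704 / (10.67·2490)]^0.540 = 0.1612 m³/s

Q ≈ 0.161 m³/s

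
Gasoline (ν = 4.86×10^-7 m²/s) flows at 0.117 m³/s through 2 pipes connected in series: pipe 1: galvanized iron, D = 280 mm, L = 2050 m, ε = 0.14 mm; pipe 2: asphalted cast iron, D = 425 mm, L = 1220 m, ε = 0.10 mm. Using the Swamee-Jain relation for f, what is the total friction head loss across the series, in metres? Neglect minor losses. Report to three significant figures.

H ≈ 24.8 m

Pipe 1: V = 1.900 m/s, Re = 1.09×10^6, ε/D = 5.00×10^-4, f = 0.01726, h_1 = f(L/D)V²/2g = 23.25 m
Pipe 2: V = 0.8247 m/s, Re = 7.21×10^5, ε/D = 2.35×10^-4, f = 0.01543, h_2 = f(L/D)V²/2g = 1.535 m
Series → Q common, losses add: H = Σh = 24.78 m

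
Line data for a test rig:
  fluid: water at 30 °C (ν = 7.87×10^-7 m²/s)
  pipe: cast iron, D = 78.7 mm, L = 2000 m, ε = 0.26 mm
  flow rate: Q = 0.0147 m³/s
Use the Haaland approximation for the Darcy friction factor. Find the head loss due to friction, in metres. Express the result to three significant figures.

h_f ≈ 323 m

V = 4Q/(πD²) = 4·0.0147/(π·0.0787²) = 3.022 m/s
Re = VD/ν = 3.022·0.0787/7.87×10^-7 = 3.02×10^5 → turbulent
ε/D = 0.26/78.7 = 0.00330
Haaland: f = 0.02732
h_f = f(L/D)V²/(2g) = 0.02732·(2000/0.0787)·3.022²/(2·9.81) = 323.1 m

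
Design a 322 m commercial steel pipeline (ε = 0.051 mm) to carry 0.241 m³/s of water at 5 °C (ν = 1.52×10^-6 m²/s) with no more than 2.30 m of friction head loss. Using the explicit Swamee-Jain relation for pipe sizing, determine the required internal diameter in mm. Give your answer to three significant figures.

D ≈ 402 mm

Swamee-Jain (Type III): D = 0.66·[ε^1.25·(LQ²/(gh_f))^4.75 + ν·Q^9.4·(L/(gh_f))^5.2]^0.04
LQ²/(gh_f) = 0.8289; L/(gh_f) = 14.27
Term 1 = ε^1.25·(…)^4.75 = 1.77×10^-6; Term 2 = ν·Q^9.4·(…)^5.2 = 2.38×10^-6
D = 0.66·(1.77×10^-6 + 2.38×10^-6)^0.04 = 0.4020 m = 402 mm
Check: V = 1.90 m/s, Re = 5.02×10^5, f = 0.01476, h_f = 2.17 m ≈ 2.30 m ✓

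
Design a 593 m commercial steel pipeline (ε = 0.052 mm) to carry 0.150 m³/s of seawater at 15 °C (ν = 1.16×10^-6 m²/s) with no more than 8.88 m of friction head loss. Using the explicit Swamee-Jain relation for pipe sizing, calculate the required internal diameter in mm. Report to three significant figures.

Swamee-Jain (Type III): D = 0.66·[ε^1.25·(LQ²/(gh_f))^4.75 + ν·Q^9.4·(L/(gh_f))^5.2]^0.04
LQ²/(gh_f) = 0.1532; L/(gh_f) = 6.807
Term 1 = ε^1.25·(…)^4.75 = 5.95×10^-10; Term 2 = ν·Q^9.4·(…)^5.2 = 4.48×10^-10
D = 0.66·(5.95×10^-10 + 4.48×10^-10)^0.04 = 0.2886 m = 289 mm
Check: V = 2.29 m/s, Re = 5.71×10^5, f = 0.01515, h_f = 8.34 m ≈ 8.88 m ✓

D ≈ 289 mm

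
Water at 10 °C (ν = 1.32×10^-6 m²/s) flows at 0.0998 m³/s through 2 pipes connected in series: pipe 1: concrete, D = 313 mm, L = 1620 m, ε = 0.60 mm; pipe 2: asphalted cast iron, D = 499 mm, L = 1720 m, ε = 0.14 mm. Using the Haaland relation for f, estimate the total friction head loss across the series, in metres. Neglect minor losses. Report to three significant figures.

Pipe 1: V = 1.297 m/s, Re = 3.08×10^5, ε/D = 0.00192, f = 0.02374, h_1 = f(L/D)V²/2g = 10.53 m
Pipe 2: V = 0.5103 m/s, Re = 1.93×10^5, ε/D = 2.81×10^-4, f = 0.01746, h_2 = f(L/D)V²/2g = 0.7989 m
Series → Q common, losses add: H = Σh = 11.33 m

H ≈ 11.3 m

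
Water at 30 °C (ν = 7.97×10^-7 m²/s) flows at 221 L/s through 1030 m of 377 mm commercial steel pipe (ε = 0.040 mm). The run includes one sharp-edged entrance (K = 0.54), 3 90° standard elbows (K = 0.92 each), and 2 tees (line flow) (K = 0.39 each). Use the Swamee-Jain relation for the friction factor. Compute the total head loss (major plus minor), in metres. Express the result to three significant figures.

H_L ≈ 8.28 m

V = 4Q/(πD²) = 1.980 m/s; V²/2g = 0.1998 m
Re = 9.36×10^5, ε/D = 1.06×10^-4 → f = 0.01367 (Swamee-Jain)
Major: h_f = f(L/D)·V²/2g = 0.01367·2732·0.1998 = 7.461 m
Minor: ΣK = 4.08; h_m = ΣK·V²/2g = 0.8151 m
Total H_L = 7.461 + 0.8151 = 8.276 m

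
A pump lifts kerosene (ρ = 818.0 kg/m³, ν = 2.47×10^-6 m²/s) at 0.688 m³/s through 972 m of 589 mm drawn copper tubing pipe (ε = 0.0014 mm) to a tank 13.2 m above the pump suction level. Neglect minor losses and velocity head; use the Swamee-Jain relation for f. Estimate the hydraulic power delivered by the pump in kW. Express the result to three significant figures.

P_hyd ≈ 111 kW

V = 4Q/(πD²) = 2.525 m/s; Re = 6.02×10^5; ε/D = 2.38×10^-6; f = 0.01271
h_f = f(L/D)V²/2g = 6.816 m
Total head H = z + h_f = 13.2 + 6.816 = 20.02 m
P_hyd = ρgQH = 818.0·9.81·0.688·20.02 = 110.5 kW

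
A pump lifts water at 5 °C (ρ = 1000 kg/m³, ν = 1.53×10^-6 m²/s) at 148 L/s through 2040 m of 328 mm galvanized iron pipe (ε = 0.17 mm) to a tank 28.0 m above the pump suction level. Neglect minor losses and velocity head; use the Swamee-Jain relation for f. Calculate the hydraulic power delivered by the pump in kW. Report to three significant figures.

V = 4Q/(πD²) = 1.752 m/s; Re = 3.75×10^5; ε/D = 5.18×10^-4; f = 0.01817
h_f = f(L/D)V²/2g = 17.67 m
Total head H = z + h_f = 28.0 + 17.67 = 45.67 m
P_hyd = ρgQH = 1000·9.81·0.148·45.67 = 66.31 kW

P_hyd ≈ 66.3 kW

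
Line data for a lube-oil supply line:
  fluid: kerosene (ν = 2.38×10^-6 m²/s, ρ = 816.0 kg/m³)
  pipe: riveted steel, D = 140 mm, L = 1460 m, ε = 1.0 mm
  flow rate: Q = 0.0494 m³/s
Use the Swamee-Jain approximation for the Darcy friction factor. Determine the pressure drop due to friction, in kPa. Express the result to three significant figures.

V = 4Q/(πD²) = 4·0.0494/(π·0.140²) = 3.209 m/s
Re = VD/ν = 3.209·0.140/2.38×10^-6 = 1.89×10^5 → turbulent
ε/D = 1.0/140 = 0.00714
Swamee-Jain: f = 0.03450
h_f = f(L/D)V²/(2g) = 0.03450·(1460/0.140)·3.209²/(2·9.81) = 188.9 m
Δp = ρg·h_f = 816.0·9.81·188.9 = 1512 kPa

Δp ≈ 1510 kPa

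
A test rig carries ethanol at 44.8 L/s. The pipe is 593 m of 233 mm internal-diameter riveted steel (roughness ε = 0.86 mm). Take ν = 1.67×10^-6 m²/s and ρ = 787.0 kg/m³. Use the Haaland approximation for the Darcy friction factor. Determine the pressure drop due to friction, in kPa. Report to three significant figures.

Δp ≈ 31.5 kPa

V = 4Q/(πD²) = 4·0.0448/(π·0.233²) = 1.051 m/s
Re = VD/ν = 1.051·0.233/1.67×10^-6 = 1.47×10^5 → turbulent
ε/D = 0.86/233 = 0.00369
Haaland: f = 0.02852
h_f = f(L/D)V²/(2g) = 0.02852·(593/0.233)·1.051²/(2·9.81) = 4.085 m
Δp = ρg·h_f = 787.0·9.81·4.085 = 31.54 kPa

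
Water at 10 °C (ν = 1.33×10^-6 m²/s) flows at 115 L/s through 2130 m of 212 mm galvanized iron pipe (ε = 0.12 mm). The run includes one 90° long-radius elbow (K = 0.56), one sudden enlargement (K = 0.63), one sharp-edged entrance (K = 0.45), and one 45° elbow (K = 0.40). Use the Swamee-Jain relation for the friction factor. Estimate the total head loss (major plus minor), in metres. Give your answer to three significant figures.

V = 4Q/(πD²) = 3.258 m/s; V²/2g = 0.5410 m
Re = 5.19×10^5, ε/D = 5.66×10^-4 → f = 0.01815 (Swamee-Jain)
Major: h_f = f(L/D)·V²/2g = 0.01815·10047·0.5410 = 98.63 m
Minor: ΣK = 2.04; h_m = ΣK·V²/2g = 1.104 m
Total H_L = 98.63 + 1.104 = 99.73 m

H_L ≈ 99.7 m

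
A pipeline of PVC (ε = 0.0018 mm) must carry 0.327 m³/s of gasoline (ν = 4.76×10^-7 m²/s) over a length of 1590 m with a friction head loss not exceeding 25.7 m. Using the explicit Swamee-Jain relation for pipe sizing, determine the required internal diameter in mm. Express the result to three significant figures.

D ≈ 356 mm

Swamee-Jain (Type III): D = 0.66·[ε^1.25·(LQ²/(gh_f))^4.75 + ν·Q^9.4·(L/(gh_f))^5.2]^0.04
LQ²/(gh_f) = 0.6744; L/(gh_f) = 6.307
Term 1 = ε^1.25·(…)^4.75 = 1.01×10^-8; Term 2 = ν·Q^9.4·(…)^5.2 = 1.88×10^-7
D = 0.66·(1.01×10^-8 + 1.88×10^-7)^0.04 = 0.3560 m = 356 mm
Check: V = 3.29 m/s, Re = 2.46×10^6, f = 0.01025, h_f = 25.2 m ≈ 25.7 m ✓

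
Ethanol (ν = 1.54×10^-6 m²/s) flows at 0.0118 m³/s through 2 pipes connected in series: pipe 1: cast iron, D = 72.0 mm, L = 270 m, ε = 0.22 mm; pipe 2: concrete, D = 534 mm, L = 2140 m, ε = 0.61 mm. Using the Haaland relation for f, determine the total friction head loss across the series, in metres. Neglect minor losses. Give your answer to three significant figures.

Pipe 1: V = 2.898 m/s, Re = 1.35×10^5, ε/D = 0.00306, f = 0.02722, h_1 = f(L/D)V²/2g = 43.70 m
Pipe 2: V = 0.05269 m/s, Re = 1.83×10^4, ε/D = 0.00114, f = 0.02839, h_2 = f(L/D)V²/2g = 0.01610 m
Series → Q common, losses add: H = Σh = 43.71 m

H ≈ 43.7 m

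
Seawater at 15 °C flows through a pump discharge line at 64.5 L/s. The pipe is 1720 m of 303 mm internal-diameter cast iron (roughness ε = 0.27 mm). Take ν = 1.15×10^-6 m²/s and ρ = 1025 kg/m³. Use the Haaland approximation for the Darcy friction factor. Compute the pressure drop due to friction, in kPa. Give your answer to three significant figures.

Δp ≈ 47.2 kPa

V = 4Q/(πD²) = 4·0.0645/(π·0.303²) = 0.8945 m/s
Re = VD/ν = 0.8945·0.303/1.15×10^-6 = 2.36×10^5 → turbulent
ε/D = 0.27/303 = 8.91×10^-4
Haaland: f = 0.02028
h_f = f(L/D)V²/(2g) = 0.02028·(1720/0.303)·0.8945²/(2·9.81) = 4.695 m
Δp = ρg·h_f = 1025·9.81·4.695 = 47.21 kPa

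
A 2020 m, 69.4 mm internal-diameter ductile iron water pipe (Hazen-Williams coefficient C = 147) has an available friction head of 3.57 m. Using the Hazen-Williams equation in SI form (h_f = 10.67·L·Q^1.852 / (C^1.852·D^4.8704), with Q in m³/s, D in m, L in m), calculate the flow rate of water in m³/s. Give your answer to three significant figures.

Rearranging: Q = [h_f·C^1.852·D^4.8704 / (10.67·L)]^(1/1.852)
Q = [3.57·147^1.852·0.0694^4.8704 / (10.67·2020)]^0.540 = 0.001199 m³/s

Q ≈ 0.00120 m³/s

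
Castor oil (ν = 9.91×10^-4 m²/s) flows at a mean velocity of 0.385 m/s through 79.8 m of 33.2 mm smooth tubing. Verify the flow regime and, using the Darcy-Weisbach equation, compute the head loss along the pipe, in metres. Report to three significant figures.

h_f ≈ 90.1 m

Re = VD/ν = 0.385·0.03320/9.91×10^-4 = 12.9 → laminar (Re < 2300)
f = 64/Re = 4.962
h_f = f(L/D)V²/(2g) = 4.962·(79.8/0.03320)·0.385²/(2·9.81) = 90.10 m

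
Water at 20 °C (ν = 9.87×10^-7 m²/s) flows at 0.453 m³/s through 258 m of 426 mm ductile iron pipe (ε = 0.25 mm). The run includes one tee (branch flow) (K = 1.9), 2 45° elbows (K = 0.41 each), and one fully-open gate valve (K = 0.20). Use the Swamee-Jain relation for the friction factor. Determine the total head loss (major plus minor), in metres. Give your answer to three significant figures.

V = 4Q/(πD²) = 3.178 m/s; V²/2g = 0.5148 m
Re = 1.37×10^6, ε/D = 5.87×10^-4 → f = 0.01773 (Swamee-Jain)
Major: h_f = f(L/D)·V²/2g = 0.01773·605.6·0.5148 = 5.529 m
Minor: ΣK = 2.92; h_m = ΣK·V²/2g = 1.503 m
Total H_L = 5.529 + 1.503 = 7.032 m

H_L ≈ 7.03 m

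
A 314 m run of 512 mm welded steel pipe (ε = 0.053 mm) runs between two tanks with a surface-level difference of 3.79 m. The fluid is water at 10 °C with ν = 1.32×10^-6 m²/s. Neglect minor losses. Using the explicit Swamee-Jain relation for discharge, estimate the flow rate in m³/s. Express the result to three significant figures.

Q ≈ 0.621 m³/s

Swamee-Jain (Type II): Q = -0.965·√(gD⁵h_f/L)·ln[ε/(3.7D) + √(3.17ν²L/(gD³h_f))]
√(gD⁵h_f/L) = √(9.81·0.512⁵·3.79/314) = 0.06455
ε/(3.7D) = 2.80×10^-5; √(3.17ν²L/(gD³h_f)) = 1.86×10^-5
Q = -0.965·0.06455·ln(4.662×10^-5) = 0.6212 m³/s
Check: V = 3.02 m/s, Re = 1.17×10^6, f = 0.01339, h_f = 3.81 m ≈ 3.79 m ✓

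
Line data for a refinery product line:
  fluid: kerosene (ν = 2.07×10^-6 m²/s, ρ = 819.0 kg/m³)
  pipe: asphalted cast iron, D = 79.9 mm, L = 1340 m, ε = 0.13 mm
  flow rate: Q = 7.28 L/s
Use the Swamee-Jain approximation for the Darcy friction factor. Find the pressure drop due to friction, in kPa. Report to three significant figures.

V = 4Q/(πD²) = 4·0.00728/(π·0.0799²) = 1.452 m/s
Re = VD/ν = 1.452·0.0799/2.07×10^-6 = 5.60×10^4 → turbulent
ε/D = 0.13/79.9 = 0.00163
Swamee-Jain: f = 0.02556
h_f = f(L/D)V²/(2g) = 0.02556·(1340/0.0799)·1.452²/(2·9.81) = 46.05 m
Δp = ρg·h_f = 819.0·9.81·46.05 = 370.0 kPa

Δp ≈ 370 kPa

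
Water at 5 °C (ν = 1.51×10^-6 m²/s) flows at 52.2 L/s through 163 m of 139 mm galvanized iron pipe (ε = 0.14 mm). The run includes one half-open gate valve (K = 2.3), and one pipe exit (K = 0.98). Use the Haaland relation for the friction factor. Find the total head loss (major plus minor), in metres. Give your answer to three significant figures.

V = 4Q/(πD²) = 3.440 m/s; V²/2g = 0.6031 m
Re = 3.17×10^5, ε/D = 0.00101 → f = 0.02051 (Haaland)
Major: h_f = f(L/D)·V²/2g = 0.02051·1173·0.6031 = 14.51 m
Minor: ΣK = 3.28; h_m = ΣK·V²/2g = 1.978 m
Total H_L = 14.51 + 1.978 = 16.49 m

H_L ≈ 16.5 m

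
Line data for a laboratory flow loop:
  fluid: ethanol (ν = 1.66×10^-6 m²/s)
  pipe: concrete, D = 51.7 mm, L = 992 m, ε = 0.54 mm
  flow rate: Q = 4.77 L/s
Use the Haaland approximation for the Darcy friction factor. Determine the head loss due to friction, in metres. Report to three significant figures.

V = 4Q/(πD²) = 4·0.00477/(π·0.0517²) = 2.272 m/s
Re = VD/ν = 2.272·0.0517/1.66×10^-6 = 7.08×10^4 → turbulent
ε/D = 0.54/51.7 = 0.0104
Haaland: f = 0.03931
h_f = f(L/D)V²/(2g) = 0.03931·(992/0.0517)·2.272²/(2·9.81) = 198.5 m

h_f ≈ 198 m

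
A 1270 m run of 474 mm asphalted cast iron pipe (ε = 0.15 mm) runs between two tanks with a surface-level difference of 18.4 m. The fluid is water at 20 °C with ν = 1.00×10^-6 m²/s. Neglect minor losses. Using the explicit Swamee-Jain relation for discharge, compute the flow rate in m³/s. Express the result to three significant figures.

Swamee-Jain (Type II): Q = -0.965·√(gD⁵h_f/L)·ln[ε/(3.7D) + √(3.17ν²L/(gD³h_f))]
√(gD⁵h_f/L) = √(9.81·0.474⁵·18.4/1270) = 0.05832
ε/(3.7D) = 8.55×10^-5; √(3.17ν²L/(gD³h_f)) = 1.45×10^-5
Q = -0.965·0.05832·ln(1.000×10^-4) = 0.5183 m³/s
Check: V = 2.94 m/s, Re = 1.39×10^6, f = 0.01571, h_f = 18.5 m ≈ 18.4 m ✓

Q ≈ 0.518 m³/s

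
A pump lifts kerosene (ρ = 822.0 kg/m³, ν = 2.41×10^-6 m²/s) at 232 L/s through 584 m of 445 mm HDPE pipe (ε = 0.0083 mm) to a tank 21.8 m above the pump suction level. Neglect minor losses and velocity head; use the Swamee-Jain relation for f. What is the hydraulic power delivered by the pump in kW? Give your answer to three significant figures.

P_hyd ≈ 44.9 kW

V = 4Q/(πD²) = 1.492 m/s; Re = 2.75×10^5; ε/D = 1.87×10^-5; f = 0.01481
h_f = f(L/D)V²/2g = 2.205 m
Total head H = z + h_f = 21.8 + 2.205 = 24.00 m
P_hyd = ρgQH = 822.0·9.81·0.232·24.00 = 44.91 kW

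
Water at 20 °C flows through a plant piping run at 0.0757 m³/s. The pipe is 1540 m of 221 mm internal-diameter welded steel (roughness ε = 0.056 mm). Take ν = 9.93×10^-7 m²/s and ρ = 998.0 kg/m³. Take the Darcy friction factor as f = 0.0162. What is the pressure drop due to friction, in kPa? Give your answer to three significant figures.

V = 4Q/(πD²) = 4·0.0757/(π·0.221²) = 1.973 m/s
h_f = f(L/D)V²/(2g) = 0.01620·(1540/0.221)·1.973²/(2·9.81) = 22.41 m
Δp = ρg·h_f = 998.0·9.81·22.41 = 219.4 kPa

Δp ≈ 219 kPa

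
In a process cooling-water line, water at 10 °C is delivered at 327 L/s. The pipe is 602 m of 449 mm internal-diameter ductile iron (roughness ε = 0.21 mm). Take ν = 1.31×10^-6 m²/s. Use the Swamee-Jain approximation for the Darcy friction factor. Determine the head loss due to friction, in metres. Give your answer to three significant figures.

h_f ≈ 5.04 m

V = 4Q/(πD²) = 4·0.327/(π·0.449²) = 2.065 m/s
Re = VD/ν = 2.065·0.449/1.31×10^-6 = 7.08×10^5 → turbulent
ε/D = 0.21/449 = 4.68×10^-4
Swamee-Jain: f = 0.01729
h_f = f(L/D)V²/(2g) = 0.01729·(602/0.449)·2.065²/(2·9.81) = 5.040 m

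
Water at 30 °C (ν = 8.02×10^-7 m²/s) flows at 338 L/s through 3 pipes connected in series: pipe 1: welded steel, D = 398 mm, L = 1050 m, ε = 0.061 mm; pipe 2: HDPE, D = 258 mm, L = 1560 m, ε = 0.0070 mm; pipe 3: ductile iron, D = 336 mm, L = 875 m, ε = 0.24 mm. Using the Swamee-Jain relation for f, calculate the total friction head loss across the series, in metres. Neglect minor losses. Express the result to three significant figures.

Pipe 1: V = 2.717 m/s, Re = 1.35×10^6, ε/D = 1.53×10^-4, f = 0.01397, h_1 = f(L/D)V²/2g = 13.87 m
Pipe 2: V = 6.465 m/s, Re = 2.08×10^6, ε/D = 2.71×10^-5, f = 0.01123, h_2 = f(L/D)V²/2g = 144.7 m
Pipe 3: V = 3.812 m/s, Re = 1.60×10^6, ε/D = 7.14×10^-4, f = 0.01844, h_3 = f(L/D)V²/2g = 35.57 m
Series → Q common, losses add: H = Σh = 194.1 m

H ≈ 194 m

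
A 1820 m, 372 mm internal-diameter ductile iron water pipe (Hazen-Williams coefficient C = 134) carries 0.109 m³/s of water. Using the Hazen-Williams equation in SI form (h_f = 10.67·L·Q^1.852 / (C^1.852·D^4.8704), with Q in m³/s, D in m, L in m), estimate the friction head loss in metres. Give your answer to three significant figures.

h_f ≈ 4.55 m

h_f = 10.67·1820·0.109^1.852 / (134^1.852·0.372^4.8704) = 4.548 m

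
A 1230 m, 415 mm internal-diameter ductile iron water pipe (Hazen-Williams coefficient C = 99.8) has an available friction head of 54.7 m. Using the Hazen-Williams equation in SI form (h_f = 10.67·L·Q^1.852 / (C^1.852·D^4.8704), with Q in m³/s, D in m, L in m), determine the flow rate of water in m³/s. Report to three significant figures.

Rearranging: Q = [h_f·C^1.852·D^4.8704 / (10.67·L)]^(1/1.852)
Q = [54.7·99.8^1.852·0.415^4.8704 / (10.67·1230)]^0.540 = 0.5123 m³/s

Q ≈ 0.512 m³/s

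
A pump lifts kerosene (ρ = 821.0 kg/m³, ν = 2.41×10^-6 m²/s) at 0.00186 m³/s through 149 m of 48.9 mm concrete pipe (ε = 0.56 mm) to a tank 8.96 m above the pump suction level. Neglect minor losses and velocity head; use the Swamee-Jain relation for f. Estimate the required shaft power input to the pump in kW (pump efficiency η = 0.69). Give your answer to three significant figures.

P_shaft ≈ 0.337 kW

V = 4Q/(πD²) = 0.9904 m/s; Re = 2.01×10^4; ε/D = 0.0115; f = 0.04294
h_f = f(L/D)V²/2g = 6.541 m
Total head H = z + h_f = 8.96 + 6.541 = 15.50 m
P_hyd = ρgQH = 821.0·9.81·0.00186·15.50 = 0.2322 kW
P_shaft = P_hyd/η = 0.2322/0.69 = 0.3365 kW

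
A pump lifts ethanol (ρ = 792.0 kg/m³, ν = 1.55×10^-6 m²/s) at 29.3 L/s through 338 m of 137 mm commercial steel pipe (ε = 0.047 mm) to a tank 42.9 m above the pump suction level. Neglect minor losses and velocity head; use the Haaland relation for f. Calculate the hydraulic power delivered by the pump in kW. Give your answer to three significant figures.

P_hyd ≈ 11.8 kW

V = 4Q/(πD²) = 1.988 m/s; Re = 1.76×10^5; ε/D = 3.43×10^-4; f = 0.01802
h_f = f(L/D)V²/2g = 8.952 m
Total head H = z + h_f = 42.9 + 8.952 = 51.85 m
P_hyd = ρgQH = 792.0·9.81·0.0293·51.85 = 11.80 kW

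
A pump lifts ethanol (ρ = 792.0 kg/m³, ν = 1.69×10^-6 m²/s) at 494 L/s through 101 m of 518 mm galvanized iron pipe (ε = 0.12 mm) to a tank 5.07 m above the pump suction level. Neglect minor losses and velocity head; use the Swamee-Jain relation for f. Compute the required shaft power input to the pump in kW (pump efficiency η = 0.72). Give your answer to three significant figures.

V = 4Q/(πD²) = 2.344 m/s; Re = 7.18×10^5; ε/D = 2.32×10^-4; f = 0.01540
h_f = f(L/D)V²/2g = 0.8407 m
Total head H = z + h_f = 5.07 + 0.8407 = 5.911 m
P_hyd = ρgQH = 792.0·9.81·0.494·5.911 = 22.69 kW
P_shaft = P_hyd/η = 22.69/0.72 = 31.51 kW

P_shaft ≈ 31.5 kW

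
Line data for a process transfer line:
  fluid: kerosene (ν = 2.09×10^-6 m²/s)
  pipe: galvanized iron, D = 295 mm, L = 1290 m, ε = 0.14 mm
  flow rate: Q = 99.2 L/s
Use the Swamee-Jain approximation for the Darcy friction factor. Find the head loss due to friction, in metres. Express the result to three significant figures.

V = 4Q/(πD²) = 4·0.0992/(π·0.295²) = 1.451 m/s
Re = VD/ν = 1.451·0.295/2.09×10^-6 = 2.05×10^5 → turbulent
ε/D = 0.14/295 = 4.75×10^-4
Swamee-Jain: f = 0.01876
h_f = f(L/D)V²/(2g) = 0.01876·(1290/0.295)·1.451²/(2·9.81) = 8.806 m

h_f ≈ 8.81 m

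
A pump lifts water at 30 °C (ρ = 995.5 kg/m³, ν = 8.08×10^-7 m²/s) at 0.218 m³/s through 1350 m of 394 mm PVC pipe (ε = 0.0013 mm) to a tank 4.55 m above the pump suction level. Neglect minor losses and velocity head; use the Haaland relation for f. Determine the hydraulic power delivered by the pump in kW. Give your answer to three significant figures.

P_hyd ≈ 23.8 kW

V = 4Q/(πD²) = 1.788 m/s; Re = 8.72×10^5; ε/D = 3.30×10^-6; f = 0.01191
h_f = f(L/D)V²/2g = 6.648 m
Total head H = z + h_f = 4.55 + 6.648 = 11.20 m
P_hyd = ρgQH = 995.5·9.81·0.218·11.20 = 23.84 kW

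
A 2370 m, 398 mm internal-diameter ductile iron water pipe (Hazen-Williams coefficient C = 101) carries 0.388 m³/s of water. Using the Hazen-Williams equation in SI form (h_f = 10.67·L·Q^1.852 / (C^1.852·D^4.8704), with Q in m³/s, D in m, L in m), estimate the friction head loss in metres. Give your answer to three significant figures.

h_f ≈ 75.5 m

h_f = 10.67·2370·0.388^1.852 / (101^1.852·0.398^4.8704) = 75.54 m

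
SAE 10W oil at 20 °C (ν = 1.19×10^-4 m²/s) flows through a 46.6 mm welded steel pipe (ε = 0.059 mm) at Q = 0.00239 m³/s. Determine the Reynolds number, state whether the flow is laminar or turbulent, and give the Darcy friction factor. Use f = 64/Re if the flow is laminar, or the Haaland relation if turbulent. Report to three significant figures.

V = 4Q/(πD²) = 1.401 m/s
Re = VD/ν = 1.401·0.0466/1.19×10^-4 = 549
Re < 2300 → laminar → f = 64/Re = 0.1166

Re ≈ 549; laminar; f = 64/Re ≈ 0.117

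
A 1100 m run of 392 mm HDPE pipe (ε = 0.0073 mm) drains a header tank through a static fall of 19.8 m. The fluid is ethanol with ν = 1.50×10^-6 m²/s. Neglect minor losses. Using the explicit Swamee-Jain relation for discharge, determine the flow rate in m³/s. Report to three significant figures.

Q ≈ 0.405 m³/s

Swamee-Jain (Type II): Q = -0.965·√(gD⁵h_f/L)·ln[ε/(3.7D) + √(3.17ν²L/(gD³h_f))]
√(gD⁵h_f/L) = √(9.81·0.392⁵·19.8/1100) = 0.04043
ε/(3.7D) = 5.03×10^-6; √(3.17ν²L/(gD³h_f)) = 2.59×10^-5
Q = -0.965·0.04043·ln(3.093×10^-5) = 0.4051 m³/s
Check: V = 3.36 m/s, Re = 8.77×10^5, f = 0.01228, h_f = 19.8 m ≈ 19.8 m ✓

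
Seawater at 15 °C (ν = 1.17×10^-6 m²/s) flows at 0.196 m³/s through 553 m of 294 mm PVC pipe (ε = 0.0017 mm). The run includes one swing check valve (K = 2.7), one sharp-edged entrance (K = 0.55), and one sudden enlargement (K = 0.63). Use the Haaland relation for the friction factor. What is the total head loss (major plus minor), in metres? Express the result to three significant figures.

H_L ≈ 11.5 m

V = 4Q/(πD²) = 2.887 m/s; V²/2g = 0.4249 m
Re = 7.25×10^5, ε/D = 5.78×10^-6 → f = 0.01232 (Haaland)
Major: h_f = f(L/D)·V²/2g = 0.01232·1881·0.4249 = 9.843 m
Minor: ΣK = 3.88; h_m = ΣK·V²/2g = 1.648 m
Total H_L = 9.843 + 1.648 = 11.49 m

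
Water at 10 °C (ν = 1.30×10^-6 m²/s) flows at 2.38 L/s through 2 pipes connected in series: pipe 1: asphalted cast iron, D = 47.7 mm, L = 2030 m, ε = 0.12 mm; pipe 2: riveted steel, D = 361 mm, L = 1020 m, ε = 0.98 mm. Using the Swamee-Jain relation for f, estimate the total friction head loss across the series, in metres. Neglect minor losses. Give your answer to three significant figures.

Pipe 1: V = 1.332 m/s, Re = 4.89×10^4, ε/D = 0.00252, f = 0.02798, h_1 = f(L/D)V²/2g = 107.7 m
Pipe 2: V = 0.02325 m/s, Re = 6460, ε/D = 0.00271, f = 0.03869, h_2 = f(L/D)V²/2g = 0.003013 m
Series → Q common, losses add: H = Σh = 107.7 m

H ≈ 108 m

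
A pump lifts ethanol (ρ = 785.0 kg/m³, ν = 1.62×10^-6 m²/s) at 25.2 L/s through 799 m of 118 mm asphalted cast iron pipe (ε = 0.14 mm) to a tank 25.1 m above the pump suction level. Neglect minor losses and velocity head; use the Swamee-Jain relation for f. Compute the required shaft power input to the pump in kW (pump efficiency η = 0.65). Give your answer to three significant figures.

P_shaft ≈ 19.6 kW

V = 4Q/(πD²) = 2.304 m/s; Re = 1.68×10^5; ε/D = 0.00119; f = 0.02212
h_f = f(L/D)V²/2g = 40.53 m
Total head H = z + h_f = 25.1 + 40.53 = 65.63 m
P_hyd = ρgQH = 785.0·9.81·0.0252·65.63 = 12.74 kW
P_shaft = P_hyd/η = 12.74/0.65 = 19.60 kW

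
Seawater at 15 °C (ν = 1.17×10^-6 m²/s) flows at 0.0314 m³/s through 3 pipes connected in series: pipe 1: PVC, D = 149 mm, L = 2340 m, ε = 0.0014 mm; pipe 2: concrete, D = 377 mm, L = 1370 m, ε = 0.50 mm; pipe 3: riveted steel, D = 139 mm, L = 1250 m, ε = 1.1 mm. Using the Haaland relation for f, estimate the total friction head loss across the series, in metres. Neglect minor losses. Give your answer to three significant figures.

H ≈ 109 m

Pipe 1: V = 1.801 m/s, Re = 2.29×10^5, ε/D = 9.40×10^-6, f = 0.01516, h_1 = f(L/D)V²/2g = 39.34 m
Pipe 2: V = 0.2813 m/s, Re = 9.06×10^4, ε/D = 0.00133, f = 0.02322, h_2 = f(L/D)V²/2g = 0.3402 m
Pipe 3: V = 2.069 m/s, Re = 2.46×10^5, ε/D = 0.00791, f = 0.03541, h_3 = f(L/D)V²/2g = 69.49 m
Series → Q common, losses add: H = Σh = 109.2 m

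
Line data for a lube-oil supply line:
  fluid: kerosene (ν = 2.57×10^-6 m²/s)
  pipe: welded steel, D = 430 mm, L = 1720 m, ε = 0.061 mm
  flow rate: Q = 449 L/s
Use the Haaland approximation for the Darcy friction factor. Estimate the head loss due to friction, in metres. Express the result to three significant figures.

V = 4Q/(πD²) = 4·0.449/(π·0.430²) = 3.092 m/s
Re = VD/ν = 3.092·0.430/2.57×10^-6 = 5.17×10^5 → turbulent
ε/D = 0.061/430 = 1.42×10^-4
Haaland: f = 0.01467
h_f = f(L/D)V²/(2g) = 0.01467·(1720/0.430)·3.092²/(2·9.81) = 28.59 m

h_f ≈ 28.6 m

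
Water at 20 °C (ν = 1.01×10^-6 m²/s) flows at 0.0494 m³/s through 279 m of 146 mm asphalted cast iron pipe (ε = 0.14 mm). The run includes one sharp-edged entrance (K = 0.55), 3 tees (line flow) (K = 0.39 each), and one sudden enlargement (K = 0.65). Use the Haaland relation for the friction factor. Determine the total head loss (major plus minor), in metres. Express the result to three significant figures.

V = 4Q/(πD²) = 2.951 m/s; V²/2g = 0.4438 m
Re = 4.27×10^5, ε/D = 9.59×10^-4 → f = 0.02010 (Haaland)
Major: h_f = f(L/D)·V²/2g = 0.02010·1911·0.4438 = 17.05 m
Minor: ΣK = 2.37; h_m = ΣK·V²/2g = 1.052 m
Total H_L = 17.05 + 1.052 = 18.10 m

H_L ≈ 18.1 m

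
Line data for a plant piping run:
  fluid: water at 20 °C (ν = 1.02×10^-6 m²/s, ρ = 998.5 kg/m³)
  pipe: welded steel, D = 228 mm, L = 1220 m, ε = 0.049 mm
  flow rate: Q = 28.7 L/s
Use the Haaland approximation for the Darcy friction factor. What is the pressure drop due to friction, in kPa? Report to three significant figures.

V = 4Q/(πD²) = 4·0.0287/(π·0.228²) = 0.7029 m/s
Re = VD/ν = 0.7029·0.228/1.02×10^-6 = 1.57×10^5 → turbulent
ε/D = 0.049/228 = 2.15×10^-4
Haaland: f = 0.01754
h_f = f(L/D)V²/(2g) = 0.01754·(1220/0.228)·0.7029²/(2·9.81) = 2.363 m
Δp = ρg·h_f = 998.5·9.81·2.363 = 23.15 kPa

Δp ≈ 23.1 kPa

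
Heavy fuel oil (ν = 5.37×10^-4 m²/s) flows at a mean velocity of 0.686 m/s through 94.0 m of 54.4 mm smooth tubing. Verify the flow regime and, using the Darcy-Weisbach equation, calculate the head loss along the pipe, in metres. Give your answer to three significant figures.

h_f ≈ 38.2 m

Re = VD/ν = 0.686·0.05440/5.37×10^-4 = 69.5 → laminar (Re < 2300)
f = 64/Re = 0.9209
h_f = f(L/D)V²/(2g) = 0.9209·(94.0/0.05440)·0.686²/(2·9.81) = 38.17 m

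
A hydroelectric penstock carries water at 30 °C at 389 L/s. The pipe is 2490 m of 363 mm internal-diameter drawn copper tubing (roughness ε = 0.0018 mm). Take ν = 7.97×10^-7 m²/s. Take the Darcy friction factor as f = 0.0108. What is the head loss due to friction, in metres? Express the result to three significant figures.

h_f ≈ 53.3 m

V = 4Q/(πD²) = 4·0.389/(π·0.363²) = 3.759 m/s
h_f = f(L/D)V²/(2g) = 0.01080·(2490/0.363)·3.759²/(2·9.81) = 53.35 m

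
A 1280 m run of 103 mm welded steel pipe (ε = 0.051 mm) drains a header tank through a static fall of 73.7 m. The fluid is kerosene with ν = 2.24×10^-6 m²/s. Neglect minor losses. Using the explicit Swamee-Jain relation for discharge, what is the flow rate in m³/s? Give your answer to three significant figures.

Q ≈ 0.0201 m³/s

Swamee-Jain (Type II): Q = -0.965·√(gD⁵h_f/L)·ln[ε/(3.7D) + √(3.17ν²L/(gD³h_f))]
√(gD⁵h_f/L) = √(9.81·0.103⁵·73.7/1280) = 0.002559
ε/(3.7D) = 1.34×10^-4; √(3.17ν²L/(gD³h_f)) = 1.61×10^-4
Q = -0.965·0.002559·ln(2.944×10^-4) = 0.02008 m³/s
Check: V = 2.41 m/s, Re = 1.11×10^5, f = 0.02013, h_f = 74.0 m ≈ 73.7 m ✓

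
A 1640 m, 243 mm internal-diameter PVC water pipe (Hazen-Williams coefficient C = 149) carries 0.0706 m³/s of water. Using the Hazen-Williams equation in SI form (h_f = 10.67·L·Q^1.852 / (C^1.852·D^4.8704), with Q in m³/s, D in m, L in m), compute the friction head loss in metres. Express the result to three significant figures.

h_f ≈ 12.0 m

h_f = 10.67·1640·0.0706^1.852 / (149^1.852·0.243^4.8704) = 11.98 m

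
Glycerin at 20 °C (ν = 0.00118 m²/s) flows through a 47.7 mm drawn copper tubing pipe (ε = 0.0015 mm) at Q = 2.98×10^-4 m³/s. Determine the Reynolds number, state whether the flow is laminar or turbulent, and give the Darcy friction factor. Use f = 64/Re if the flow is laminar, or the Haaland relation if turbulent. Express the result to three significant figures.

V = 4Q/(πD²) = 0.1668 m/s
Re = VD/ν = 0.1668·0.0477/0.00118 = 6.74
Re < 2300 → laminar → f = 64/Re = 9.494

Re ≈ 6.74; laminar; f = 64/Re ≈ 9.49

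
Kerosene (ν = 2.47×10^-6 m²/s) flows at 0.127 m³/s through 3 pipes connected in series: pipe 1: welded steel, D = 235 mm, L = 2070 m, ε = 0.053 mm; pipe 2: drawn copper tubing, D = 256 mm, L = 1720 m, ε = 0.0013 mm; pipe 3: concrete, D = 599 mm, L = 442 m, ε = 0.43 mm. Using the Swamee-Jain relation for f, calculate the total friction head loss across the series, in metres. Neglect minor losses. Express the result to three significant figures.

H ≈ 95.2 m

Pipe 1: V = 2.928 m/s, Re = 2.79×10^5, ε/D = 2.26×10^-4, f = 0.01664, h_1 = f(L/D)V²/2g = 64.06 m
Pipe 2: V = 2.467 m/s, Re = 2.56×10^5, ε/D = 5.08×10^-6, f = 0.01487, h_2 = f(L/D)V²/2g = 31.00 m
Pipe 3: V = 0.4507 m/s, Re = 1.09×10^5, ε/D = 7.18×10^-4, f = 0.02110, h_3 = f(L/D)V²/2g = 0.1612 m
Series → Q common, losses add: H = Σh = 95.22 m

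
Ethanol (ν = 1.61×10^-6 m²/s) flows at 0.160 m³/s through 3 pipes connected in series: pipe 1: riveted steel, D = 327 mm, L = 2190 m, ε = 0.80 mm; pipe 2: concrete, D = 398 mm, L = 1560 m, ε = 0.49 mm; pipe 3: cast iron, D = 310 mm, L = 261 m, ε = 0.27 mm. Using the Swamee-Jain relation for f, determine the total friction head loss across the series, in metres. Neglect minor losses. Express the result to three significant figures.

Pipe 1: V = 1.905 m/s, Re = 3.87×10^5, ε/D = 0.00245, f = 0.02526, h_1 = f(L/D)V²/2g = 31.30 m
Pipe 2: V = 1.286 m/s, Re = 3.18×10^5, ε/D = 0.00123, f = 0.02161, h_2 = f(L/D)V²/2g = 7.140 m
Pipe 3: V = 2.120 m/s, Re = 4.08×10^5, ε/D = 8.71×10^-4, f = 0.01992, h_3 = f(L/D)V²/2g = 3.841 m
Series → Q common, losses add: H = Σh = 42.28 m

H ≈ 42.3 m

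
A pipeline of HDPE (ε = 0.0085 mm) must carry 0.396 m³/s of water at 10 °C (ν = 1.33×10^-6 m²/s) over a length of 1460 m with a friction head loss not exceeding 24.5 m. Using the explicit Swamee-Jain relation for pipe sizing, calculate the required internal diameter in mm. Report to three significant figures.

Swamee-Jain (Type III): D = 0.66·[ε^1.25·(LQ²/(gh_f))^4.75 + ν·Q^9.4·(L/(gh_f))^5.2]^0.04
LQ²/(gh_f) = 0.9526; L/(gh_f) = 6.075
Term 1 = ε^1.25·(…)^4.75 = 3.64×10^-7; Term 2 = ν·Q^9.4·(…)^5.2 = 2.61×10^-6
D = 0.66·(3.64×10^-7 + 2.61×10^-6)^0.04 = 0.3967 m = 397 mm
Check: V = 3.20 m/s, Re = 9.56×10^5, f = 0.01219, h_f = 23.5 m ≈ 24.5 m ✓

D ≈ 397 mm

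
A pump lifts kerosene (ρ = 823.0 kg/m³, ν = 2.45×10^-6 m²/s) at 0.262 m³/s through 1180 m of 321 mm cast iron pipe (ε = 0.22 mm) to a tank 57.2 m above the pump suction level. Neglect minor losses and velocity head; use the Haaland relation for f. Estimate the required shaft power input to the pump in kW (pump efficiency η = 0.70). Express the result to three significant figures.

V = 4Q/(πD²) = 3.237 m/s; Re = 4.24×10^5; ε/D = 6.85×10^-4; f = 0.01878
h_f = f(L/D)V²/2g = 36.87 m
Total head H = z + h_f = 57.2 + 36.87 = 94.07 m
P_hyd = ρgQH = 823.0·9.81·0.262·94.07 = 199.0 kW
P_shaft = P_hyd/η = 199.0/0.70 = 284.3 kW

P_shaft ≈ 284 kW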